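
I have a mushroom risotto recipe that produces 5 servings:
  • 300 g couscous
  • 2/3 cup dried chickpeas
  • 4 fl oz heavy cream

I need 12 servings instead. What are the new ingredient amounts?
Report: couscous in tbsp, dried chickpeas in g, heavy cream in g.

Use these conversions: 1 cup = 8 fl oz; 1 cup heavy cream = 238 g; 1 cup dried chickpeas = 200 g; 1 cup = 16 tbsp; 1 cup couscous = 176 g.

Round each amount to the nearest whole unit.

couscous: 65 tbsp; dried chickpeas: 320 g; heavy cream: 286 g

Scaling factor: 12/5 = 2.4.
couscous: 300 g × 12/5 ÷ 176 g/cup × 16 tbsp/cup ≈ 65 tbsp
dried chickpeas: 2/3 cup × 12/5 × 200 g/cup = 320 g
heavy cream: 4 fl oz × 12/5 ÷ 8 fl oz/cup × 238 g/cup ≈ 286 g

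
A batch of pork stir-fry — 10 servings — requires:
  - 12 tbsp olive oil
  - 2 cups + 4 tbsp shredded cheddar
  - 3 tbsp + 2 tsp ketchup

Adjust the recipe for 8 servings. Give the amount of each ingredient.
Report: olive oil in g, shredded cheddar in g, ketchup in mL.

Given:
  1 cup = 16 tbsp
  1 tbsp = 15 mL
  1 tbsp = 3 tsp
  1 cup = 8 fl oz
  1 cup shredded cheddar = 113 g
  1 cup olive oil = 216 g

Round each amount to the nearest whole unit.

olive oil: 130 g; shredded cheddar: 203 g; ketchup: 44 mL

Scaling factor: 8/10 = 4/5 = 0.8.
olive oil: 12 tbsp × 4/5 ÷ 16 tbsp/cup × 216 g/cup ≈ 130 g
shredded cheddar: (2 cup + 4 tbsp = 2.25 cup) × 4/5 × 113 g/cup ≈ 203 g
ketchup: (3 tbsp + 2 tsp = 11/3 tbsp) × 4/5 × 15 mL/tbsp = 44 mL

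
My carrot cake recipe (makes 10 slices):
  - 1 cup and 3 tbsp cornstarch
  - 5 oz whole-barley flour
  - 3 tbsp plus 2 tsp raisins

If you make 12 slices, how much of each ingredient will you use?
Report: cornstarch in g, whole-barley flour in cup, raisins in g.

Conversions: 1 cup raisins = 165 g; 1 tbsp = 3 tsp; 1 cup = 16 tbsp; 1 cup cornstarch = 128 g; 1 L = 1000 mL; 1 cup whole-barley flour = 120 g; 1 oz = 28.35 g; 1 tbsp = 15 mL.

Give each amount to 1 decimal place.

cornstarch: 182.4 g; whole-barley flour: 1.4 cup; raisins: 45.4 g

Scaling factor: 12/10 = 6/5 = 1.2.
cornstarch: (1 cup + 3 tbsp = 1.1875 cup) × 6/5 × 128 g/cup = 182.4 g
whole-barley flour: 5 oz × 6/5 × 28.35 g/oz ÷ 120 g/cup ≈ 1.4 cup
raisins: (3 tbsp + 2 tsp = 11/3 tbsp) × 6/5 ÷ 16 tbsp/cup × 165 g/cup ≈ 45.4 g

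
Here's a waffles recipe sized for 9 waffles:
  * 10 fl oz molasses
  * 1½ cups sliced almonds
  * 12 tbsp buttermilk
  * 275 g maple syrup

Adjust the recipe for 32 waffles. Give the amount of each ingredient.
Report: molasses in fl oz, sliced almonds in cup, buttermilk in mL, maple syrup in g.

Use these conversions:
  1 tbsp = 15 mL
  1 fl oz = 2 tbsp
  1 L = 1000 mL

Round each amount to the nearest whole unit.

molasses: 36 fl oz; sliced almonds: 5 cup; buttermilk: 640 mL; maple syrup: 978 g

Scaling factor: 32/9.
molasses: 10 fl oz × 32/9 ≈ 36 fl oz
sliced almonds: 1.5 cup × 32/9 ≈ 5 cup
buttermilk: 12 tbsp × 32/9 × 15 mL/tbsp = 640 mL
maple syrup: 275 g × 32/9 ≈ 978 g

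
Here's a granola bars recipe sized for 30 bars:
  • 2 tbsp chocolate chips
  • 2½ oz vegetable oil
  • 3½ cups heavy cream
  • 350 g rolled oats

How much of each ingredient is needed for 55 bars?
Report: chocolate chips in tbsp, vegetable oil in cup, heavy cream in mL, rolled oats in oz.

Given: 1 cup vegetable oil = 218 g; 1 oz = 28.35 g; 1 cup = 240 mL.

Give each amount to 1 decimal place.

Scaling factor: 55/30 = 11/6.
chocolate chips: 2 tbsp × 11/6 ≈ 3.7 tbsp
vegetable oil: 2.5 oz × 11/6 × 28.35 g/oz ÷ 218 g/cup ≈ 0.6 cup
heavy cream: 3.5 cup × 11/6 × 240 mL/cup = 1540.0 mL
rolled oats: 350 g × 11/6 ÷ 28.35 g/oz ≈ 22.6 oz

chocolate chips: 3.7 tbsp; vegetable oil: 0.6 cup; heavy cream: 1540.0 mL; rolled oats: 22.6 oz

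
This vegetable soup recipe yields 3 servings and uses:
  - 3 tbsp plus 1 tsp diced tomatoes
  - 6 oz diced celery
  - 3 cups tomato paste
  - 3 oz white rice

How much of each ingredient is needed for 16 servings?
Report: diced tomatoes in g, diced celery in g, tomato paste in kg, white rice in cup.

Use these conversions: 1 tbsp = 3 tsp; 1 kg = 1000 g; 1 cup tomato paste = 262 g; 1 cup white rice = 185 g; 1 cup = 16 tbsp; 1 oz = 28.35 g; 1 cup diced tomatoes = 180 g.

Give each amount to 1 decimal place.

diced tomatoes: 200.0 g; diced celery: 907.2 g; tomato paste: 4.2 kg; white rice: 2.5 cup

Scaling factor: 16/3.
diced tomatoes: (3 tbsp + 1 tsp = 10/3 tbsp) × 16/3 ÷ 16 tbsp/cup × 180 g/cup = 200.0 g
diced celery: 6 oz × 16/3 × 28.35 g/oz = 907.2 g
tomato paste: 3 cup × 16/3 × 262 g/cup ÷ 1000 g/kg ≈ 4.2 kg
white rice: 3 oz × 16/3 × 28.35 g/oz ÷ 185 g/cup ≈ 2.5 cup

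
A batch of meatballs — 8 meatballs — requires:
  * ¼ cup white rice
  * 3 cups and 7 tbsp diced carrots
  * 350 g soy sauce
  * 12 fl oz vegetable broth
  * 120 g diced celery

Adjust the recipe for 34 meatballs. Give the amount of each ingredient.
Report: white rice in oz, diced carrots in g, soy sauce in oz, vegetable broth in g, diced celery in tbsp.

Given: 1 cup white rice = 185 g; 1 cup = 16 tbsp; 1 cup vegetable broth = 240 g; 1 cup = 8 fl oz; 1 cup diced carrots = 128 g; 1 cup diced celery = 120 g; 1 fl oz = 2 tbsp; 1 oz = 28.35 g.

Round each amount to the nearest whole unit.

white rice: 7 oz; diced carrots: 1870 g; soy sauce: 52 oz; vegetable broth: 1530 g; diced celery: 68 tbsp

Scaling factor: 34/8 = 17/4 = 4.25.
white rice: 0.25 cup × 17/4 × 185 g/cup ÷ 28.35 g/oz ≈ 7 oz
diced carrots: (3 cup + 7 tbsp = 3.4375 cup) × 17/4 × 128 g/cup = 1870 g
soy sauce: 350 g × 17/4 ÷ 28.35 g/oz ≈ 52 oz
vegetable broth: 12 fl oz × 17/4 ÷ 8 fl oz/cup × 240 g/cup = 1530 g
diced celery: 120 g × 17/4 ÷ 120 g/cup × 16 tbsp/cup = 68 tbsp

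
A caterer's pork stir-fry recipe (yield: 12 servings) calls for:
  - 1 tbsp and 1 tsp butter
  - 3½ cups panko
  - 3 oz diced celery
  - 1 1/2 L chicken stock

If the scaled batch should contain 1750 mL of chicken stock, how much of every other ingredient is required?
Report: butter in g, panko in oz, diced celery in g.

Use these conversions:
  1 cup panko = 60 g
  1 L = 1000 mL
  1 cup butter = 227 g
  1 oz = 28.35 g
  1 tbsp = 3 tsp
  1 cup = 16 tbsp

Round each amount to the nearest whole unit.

The original recipe has 1500 mL of chicken stock, so the scaling factor is 1750 ÷ 1500 = 7/6.
butter: (1 tbsp + 1 tsp = 4/3 tbsp) × 7/6 ÷ 16 tbsp/cup × 227 g/cup ≈ 22 g
panko: 3.5 cup × 7/6 × 60 g/cup ÷ 28.35 g/oz ≈ 9 oz
diced celery: 3 oz × 7/6 × 28.35 g/oz ≈ 99 g

butter: 22 g; panko: 9 oz; diced celery: 99 g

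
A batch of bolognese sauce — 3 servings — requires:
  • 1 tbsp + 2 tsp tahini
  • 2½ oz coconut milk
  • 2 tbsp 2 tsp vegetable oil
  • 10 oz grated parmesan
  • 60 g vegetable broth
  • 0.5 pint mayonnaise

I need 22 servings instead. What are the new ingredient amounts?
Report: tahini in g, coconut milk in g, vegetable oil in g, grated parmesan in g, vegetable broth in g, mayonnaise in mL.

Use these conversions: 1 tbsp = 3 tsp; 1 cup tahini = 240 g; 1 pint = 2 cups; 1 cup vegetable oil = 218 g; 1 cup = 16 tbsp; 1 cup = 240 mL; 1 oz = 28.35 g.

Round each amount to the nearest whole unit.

tahini: 183 g; coconut milk: 520 g; vegetable oil: 266 g; grated parmesan: 2079 g; vegetable broth: 440 g; mayonnaise: 1760 mL

Scaling factor: 22/3.
tahini: (1 tbsp + 2 tsp = 5/3 tbsp) × 22/3 ÷ 16 tbsp/cup × 240 g/cup ≈ 183 g
coconut milk: 2.5 oz × 22/3 × 28.35 g/oz ≈ 520 g
vegetable oil: (2 tbsp + 2 tsp = 8/3 tbsp) × 22/3 ÷ 16 tbsp/cup × 218 g/cup ≈ 266 g
grated parmesan: 10 oz × 22/3 × 28.35 g/oz = 2079 g
vegetable broth: 60 g × 22/3 = 440 g
mayonnaise: 0.5 pint × 22/3 × 2 cup/pint × 240 mL/cup = 1760 mL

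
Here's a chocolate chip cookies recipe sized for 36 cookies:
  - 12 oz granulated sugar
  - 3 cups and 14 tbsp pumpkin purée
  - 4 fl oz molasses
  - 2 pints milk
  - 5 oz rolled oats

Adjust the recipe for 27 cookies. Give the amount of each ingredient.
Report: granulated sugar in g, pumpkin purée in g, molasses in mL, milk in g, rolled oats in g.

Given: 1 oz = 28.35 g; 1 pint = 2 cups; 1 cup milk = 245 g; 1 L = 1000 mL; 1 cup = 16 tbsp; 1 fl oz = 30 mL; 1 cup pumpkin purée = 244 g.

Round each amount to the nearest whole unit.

Scaling factor: 27/36 = 3/4 = 0.75.
granulated sugar: 12 oz × 3/4 × 28.35 g/oz ≈ 255 g
pumpkin purée: (3 cup + 14 tbsp = 3.875 cup) × 3/4 × 244 g/cup ≈ 709 g
molasses: 4 fl oz × 3/4 × 30 mL/fl oz = 90 mL
milk: 2 pint × 3/4 × 2 cup/pint × 245 g/cup = 735 g
rolled oats: 5 oz × 3/4 × 28.35 g/oz ≈ 106 g

granulated sugar: 255 g; pumpkin purée: 709 g; molasses: 90 mL; milk: 735 g; rolled oats: 106 g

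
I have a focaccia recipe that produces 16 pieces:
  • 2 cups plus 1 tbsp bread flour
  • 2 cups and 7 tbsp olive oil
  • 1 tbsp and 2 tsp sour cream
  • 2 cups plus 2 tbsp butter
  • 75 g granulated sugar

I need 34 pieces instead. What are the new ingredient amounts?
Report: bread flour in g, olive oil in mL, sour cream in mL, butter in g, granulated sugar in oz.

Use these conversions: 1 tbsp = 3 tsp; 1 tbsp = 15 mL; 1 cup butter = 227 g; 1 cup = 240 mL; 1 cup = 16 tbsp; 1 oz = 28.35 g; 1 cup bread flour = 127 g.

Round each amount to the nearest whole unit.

bread flour: 557 g; olive oil: 1243 mL; sour cream: 53 mL; butter: 1025 g; granulated sugar: 6 oz

Scaling factor: 34/16 = 17/8 = 2.125.
bread flour: (2 cup + 1 tbsp = 2.0625 cup) × 17/8 × 127 g/cup ≈ 557 g
olive oil: (2 cup + 7 tbsp = 2.4375 cup) × 17/8 × 240 mL/cup ≈ 1243 mL
sour cream: (1 tbsp + 2 tsp = 5/3 tbsp) × 17/8 × 15 mL/tbsp ≈ 53 mL
butter: (2 cup + 2 tbsp = 2.125 cup) × 17/8 × 227 g/cup ≈ 1025 g
granulated sugar: 75 g × 17/8 ÷ 28.35 g/oz ≈ 6 oz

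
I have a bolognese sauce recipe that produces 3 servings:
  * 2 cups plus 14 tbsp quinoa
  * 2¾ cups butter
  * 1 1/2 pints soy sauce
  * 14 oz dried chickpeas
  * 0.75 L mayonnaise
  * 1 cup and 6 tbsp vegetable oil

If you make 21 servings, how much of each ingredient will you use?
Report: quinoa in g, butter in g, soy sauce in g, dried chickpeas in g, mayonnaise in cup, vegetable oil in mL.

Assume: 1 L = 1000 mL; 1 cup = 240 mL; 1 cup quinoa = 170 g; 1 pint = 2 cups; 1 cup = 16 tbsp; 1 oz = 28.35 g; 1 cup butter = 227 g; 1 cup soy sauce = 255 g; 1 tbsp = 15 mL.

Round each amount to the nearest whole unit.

quinoa: 3421 g; butter: 4370 g; soy sauce: 5355 g; dried chickpeas: 2778 g; mayonnaise: 22 cup; vegetable oil: 2310 mL

Scaling factor: 21/3 = 7.
quinoa: (2 cup + 14 tbsp = 2.875 cup) × 7 × 170 g/cup ≈ 3421 g
butter: 2.75 cup × 7 × 227 g/cup ≈ 4370 g
soy sauce: 1.5 pint × 7 × 2 cup/pint × 255 g/cup = 5355 g
dried chickpeas: 14 oz × 7 × 28.35 g/oz ≈ 2778 g
mayonnaise: 0.75 L × 7 × 1000 mL/L ÷ 240 mL/cup ≈ 22 cup
vegetable oil: (1 cup + 6 tbsp = 1.375 cup) × 7 × 240 mL/cup = 2310 mL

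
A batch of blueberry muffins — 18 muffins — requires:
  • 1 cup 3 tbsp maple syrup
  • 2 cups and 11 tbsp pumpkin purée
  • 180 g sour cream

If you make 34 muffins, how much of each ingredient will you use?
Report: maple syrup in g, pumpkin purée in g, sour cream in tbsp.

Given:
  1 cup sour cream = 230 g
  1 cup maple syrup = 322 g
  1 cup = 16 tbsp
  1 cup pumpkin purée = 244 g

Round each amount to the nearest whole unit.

maple syrup: 722 g; pumpkin purée: 1239 g; sour cream: 24 tbsp

Scaling factor: 34/18 = 17/9.
maple syrup: (1 cup + 3 tbsp = 1.1875 cup) × 17/9 × 322 g/cup ≈ 722 g
pumpkin purée: (2 cup + 11 tbsp = 2.6875 cup) × 17/9 × 244 g/cup ≈ 1239 g
sour cream: 180 g × 17/9 ÷ 230 g/cup × 16 tbsp/cup ≈ 24 tbsp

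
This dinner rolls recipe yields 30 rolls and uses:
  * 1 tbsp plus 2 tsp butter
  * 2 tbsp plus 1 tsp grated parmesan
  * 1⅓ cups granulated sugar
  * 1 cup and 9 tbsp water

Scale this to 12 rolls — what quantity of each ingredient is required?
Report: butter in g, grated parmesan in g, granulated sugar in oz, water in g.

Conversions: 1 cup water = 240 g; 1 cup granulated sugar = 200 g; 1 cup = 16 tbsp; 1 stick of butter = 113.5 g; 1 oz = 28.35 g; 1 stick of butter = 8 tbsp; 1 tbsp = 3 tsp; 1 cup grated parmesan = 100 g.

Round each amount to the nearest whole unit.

Scaling factor: 12/30 = 2/5 = 0.4.
butter: (1 tbsp + 2 tsp = 5/3 tbsp) × 2/5 ÷ 8 tbsp/stick × 113.5 g/stick ≈ 9 g
grated parmesan: (2 tbsp + 1 tsp = 7/3 tbsp) × 2/5 ÷ 16 tbsp/cup × 100 g/cup ≈ 6 g
granulated sugar: 4/3 cup × 2/5 × 200 g/cup ÷ 28.35 g/oz ≈ 4 oz
water: (1 cup + 9 tbsp = 1.5625 cup) × 2/5 × 240 g/cup = 150 g

butter: 9 g; grated parmesan: 6 g; granulated sugar: 4 oz; water: 150 g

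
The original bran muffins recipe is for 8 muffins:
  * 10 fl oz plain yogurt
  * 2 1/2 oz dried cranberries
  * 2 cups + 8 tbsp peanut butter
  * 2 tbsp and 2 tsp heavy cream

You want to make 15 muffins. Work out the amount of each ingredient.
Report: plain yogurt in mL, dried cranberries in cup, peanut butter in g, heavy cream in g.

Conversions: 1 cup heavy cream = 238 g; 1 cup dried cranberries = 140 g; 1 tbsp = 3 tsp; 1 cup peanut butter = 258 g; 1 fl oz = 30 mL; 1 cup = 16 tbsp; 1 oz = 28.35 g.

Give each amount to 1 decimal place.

plain yogurt: 562.5 mL; dried cranberries: 0.9 cup; peanut butter: 1209.4 g; heavy cream: 74.4 g

Scaling factor: 15/8 = 1.875.
plain yogurt: 10 fl oz × 15/8 × 30 mL/fl oz = 562.5 mL
dried cranberries: 2.5 oz × 15/8 × 28.35 g/oz ÷ 140 g/cup ≈ 0.9 cup
peanut butter: (2 cup + 8 tbsp = 2.5 cup) × 15/8 × 258 g/cup ≈ 1209.4 g
heavy cream: (2 tbsp + 2 tsp = 8/3 tbsp) × 15/8 ÷ 16 tbsp/cup × 238 g/cup ≈ 74.4 g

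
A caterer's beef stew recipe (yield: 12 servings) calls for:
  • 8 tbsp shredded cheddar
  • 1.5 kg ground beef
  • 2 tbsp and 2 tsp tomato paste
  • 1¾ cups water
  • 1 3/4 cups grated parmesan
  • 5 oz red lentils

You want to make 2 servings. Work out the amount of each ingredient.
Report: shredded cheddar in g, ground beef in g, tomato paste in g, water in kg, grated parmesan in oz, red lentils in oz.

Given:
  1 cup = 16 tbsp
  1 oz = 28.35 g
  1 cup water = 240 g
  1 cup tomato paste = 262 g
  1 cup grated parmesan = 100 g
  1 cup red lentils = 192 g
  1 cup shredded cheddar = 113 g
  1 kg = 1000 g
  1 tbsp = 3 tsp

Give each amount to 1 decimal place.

shredded cheddar: 9.4 g; ground beef: 250.0 g; tomato paste: 7.3 g; water: 0.1 kg; grated parmesan: 1.0 oz; red lentils: 0.8 oz

Scaling factor: 2/12 = 1/6.
shredded cheddar: 8 tbsp × 1/6 ÷ 16 tbsp/cup × 113 g/cup ≈ 9.4 g
ground beef: 1.5 kg × 1/6 × 1000 g/kg = 250.0 g
tomato paste: (2 tbsp + 2 tsp = 8/3 tbsp) × 1/6 ÷ 16 tbsp/cup × 262 g/cup ≈ 7.3 g
water: 1.75 cup × 1/6 × 240 g/cup ÷ 1000 g/kg ≈ 0.1 kg
grated parmesan: 1.75 cup × 1/6 × 100 g/cup ÷ 28.35 g/oz ≈ 1.0 oz
red lentils: 5 oz × 1/6 ≈ 0.8 oz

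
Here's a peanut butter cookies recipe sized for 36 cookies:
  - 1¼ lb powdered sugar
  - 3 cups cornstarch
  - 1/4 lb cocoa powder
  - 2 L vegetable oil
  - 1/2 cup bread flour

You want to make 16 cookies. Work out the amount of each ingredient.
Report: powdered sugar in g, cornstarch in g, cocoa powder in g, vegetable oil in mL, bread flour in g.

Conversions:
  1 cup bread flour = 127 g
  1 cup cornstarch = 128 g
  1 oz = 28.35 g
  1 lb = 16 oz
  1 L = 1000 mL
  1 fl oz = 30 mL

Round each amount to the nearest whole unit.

powdered sugar: 252 g; cornstarch: 171 g; cocoa powder: 50 g; vegetable oil: 889 mL; bread flour: 28 g

Scaling factor: 16/36 = 4/9.
powdered sugar: 1.25 lb × 4/9 × 16 oz/lb × 28.35 g/oz = 252 g
cornstarch: 3 cup × 4/9 × 128 g/cup ≈ 171 g
cocoa powder: 0.25 lb × 4/9 × 16 oz/lb × 28.35 g/oz ≈ 50 g
vegetable oil: 2 L × 4/9 × 1000 mL/L ≈ 889 mL
bread flour: 0.5 cup × 4/9 × 127 g/cup ≈ 28 g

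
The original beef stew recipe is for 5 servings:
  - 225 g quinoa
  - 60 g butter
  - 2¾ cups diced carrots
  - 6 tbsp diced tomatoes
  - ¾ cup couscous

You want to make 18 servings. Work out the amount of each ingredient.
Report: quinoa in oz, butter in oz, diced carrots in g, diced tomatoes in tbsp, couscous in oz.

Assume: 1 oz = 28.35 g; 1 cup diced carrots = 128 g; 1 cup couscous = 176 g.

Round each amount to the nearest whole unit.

quinoa: 29 oz; butter: 8 oz; diced carrots: 1267 g; diced tomatoes: 22 tbsp; couscous: 17 oz

Scaling factor: 18/5 = 3.6.
quinoa: 225 g × 18/5 ÷ 28.35 g/oz ≈ 29 oz
butter: 60 g × 18/5 ÷ 28.35 g/oz ≈ 8 oz
diced carrots: 2.75 cup × 18/5 × 128 g/cup ≈ 1267 g
diced tomatoes: 6 tbsp × 18/5 ≈ 22 tbsp
couscous: 0.75 cup × 18/5 × 176 g/cup ÷ 28.35 g/oz ≈ 17 oz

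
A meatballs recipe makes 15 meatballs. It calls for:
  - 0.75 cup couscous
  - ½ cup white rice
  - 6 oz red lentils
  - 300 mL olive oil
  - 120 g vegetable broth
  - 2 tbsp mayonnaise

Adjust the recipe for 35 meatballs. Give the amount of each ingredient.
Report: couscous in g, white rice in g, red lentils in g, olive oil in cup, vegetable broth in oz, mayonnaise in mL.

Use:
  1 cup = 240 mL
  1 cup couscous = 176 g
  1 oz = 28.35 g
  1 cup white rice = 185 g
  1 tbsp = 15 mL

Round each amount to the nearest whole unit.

couscous: 308 g; white rice: 216 g; red lentils: 397 g; olive oil: 3 cup; vegetable broth: 10 oz; mayonnaise: 70 mL

Scaling factor: 35/15 = 7/3.
couscous: 0.75 cup × 7/3 × 176 g/cup = 308 g
white rice: 0.5 cup × 7/3 × 185 g/cup ≈ 216 g
red lentils: 6 oz × 7/3 × 28.35 g/oz ≈ 397 g
olive oil: 300 mL × 7/3 ÷ 240 mL/cup ≈ 3 cup
vegetable broth: 120 g × 7/3 ÷ 28.35 g/oz ≈ 10 oz
mayonnaise: 2 tbsp × 7/3 × 15 mL/tbsp = 70 mL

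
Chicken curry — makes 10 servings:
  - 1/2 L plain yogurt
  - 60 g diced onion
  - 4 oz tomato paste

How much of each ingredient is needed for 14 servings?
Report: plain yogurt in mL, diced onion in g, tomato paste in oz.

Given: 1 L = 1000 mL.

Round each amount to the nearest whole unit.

Scaling factor: 14/10 = 7/5 = 1.4.
plain yogurt: 0.5 L × 7/5 × 1000 mL/L = 700 mL
diced onion: 60 g × 7/5 = 84 g
tomato paste: 4 oz × 7/5 ≈ 6 oz

plain yogurt: 700 mL; diced onion: 84 g; tomato paste: 6 oz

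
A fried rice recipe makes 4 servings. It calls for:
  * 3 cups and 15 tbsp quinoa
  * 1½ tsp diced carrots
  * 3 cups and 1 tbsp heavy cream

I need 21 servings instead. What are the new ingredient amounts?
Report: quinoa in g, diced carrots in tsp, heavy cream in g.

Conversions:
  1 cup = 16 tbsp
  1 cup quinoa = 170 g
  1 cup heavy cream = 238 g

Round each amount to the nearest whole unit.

quinoa: 3514 g; diced carrots: 8 tsp; heavy cream: 3827 g

Scaling factor: 21/4 = 5.25.
quinoa: (3 cup + 15 tbsp = 3.9375 cup) × 21/4 × 170 g/cup ≈ 3514 g
diced carrots: 1.5 tsp × 21/4 ≈ 8 tsp
heavy cream: (3 cup + 1 tbsp = 3.0625 cup) × 21/4 × 238 g/cup ≈ 3827 g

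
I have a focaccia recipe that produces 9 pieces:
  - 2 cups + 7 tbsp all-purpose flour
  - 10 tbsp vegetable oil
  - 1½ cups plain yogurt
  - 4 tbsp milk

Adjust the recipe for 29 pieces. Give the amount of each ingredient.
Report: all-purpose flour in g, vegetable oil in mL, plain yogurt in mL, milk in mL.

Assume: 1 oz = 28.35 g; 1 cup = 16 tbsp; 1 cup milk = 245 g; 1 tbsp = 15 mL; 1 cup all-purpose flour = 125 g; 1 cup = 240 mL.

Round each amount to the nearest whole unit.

Scaling factor: 29/9.
all-purpose flour: (2 cup + 7 tbsp = 2.4375 cup) × 29/9 × 125 g/cup ≈ 982 g
vegetable oil: 10 tbsp × 29/9 × 15 mL/tbsp ≈ 483 mL
plain yogurt: 1.5 cup × 29/9 × 240 mL/cup = 1160 mL
milk: 4 tbsp × 29/9 × 15 mL/tbsp ≈ 193 mL

all-purpose flour: 982 g; vegetable oil: 483 mL; plain yogurt: 1160 mL; milk: 193 mL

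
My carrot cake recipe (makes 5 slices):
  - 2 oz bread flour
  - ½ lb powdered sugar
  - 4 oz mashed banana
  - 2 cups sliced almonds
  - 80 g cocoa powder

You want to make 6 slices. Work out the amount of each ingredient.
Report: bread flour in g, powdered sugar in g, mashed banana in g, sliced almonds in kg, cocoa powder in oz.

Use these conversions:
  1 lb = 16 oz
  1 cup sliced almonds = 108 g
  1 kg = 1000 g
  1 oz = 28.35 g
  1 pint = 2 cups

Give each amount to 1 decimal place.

bread flour: 68.0 g; powdered sugar: 272.2 g; mashed banana: 136.1 g; sliced almonds: 0.3 kg; cocoa powder: 3.4 oz

Scaling factor: 6/5 = 1.2.
bread flour: 2 oz × 6/5 × 28.35 g/oz ≈ 68.0 g
powdered sugar: 0.5 lb × 6/5 × 16 oz/lb × 28.35 g/oz ≈ 272.2 g
mashed banana: 4 oz × 6/5 × 28.35 g/oz ≈ 136.1 g
sliced almonds: 2 cup × 6/5 × 108 g/cup ÷ 1000 g/kg ≈ 0.3 kg
cocoa powder: 80 g × 6/5 ÷ 28.35 g/oz ≈ 3.4 oz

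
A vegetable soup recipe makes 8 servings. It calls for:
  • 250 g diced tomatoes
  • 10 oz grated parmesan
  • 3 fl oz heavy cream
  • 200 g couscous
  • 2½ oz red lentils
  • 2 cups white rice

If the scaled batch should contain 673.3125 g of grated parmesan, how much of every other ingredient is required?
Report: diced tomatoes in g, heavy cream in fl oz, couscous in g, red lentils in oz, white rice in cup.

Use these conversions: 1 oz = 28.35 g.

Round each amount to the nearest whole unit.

diced tomatoes: 594 g; heavy cream: 7 fl oz; couscous: 475 g; red lentils: 6 oz; white rice: 5 cup

The original recipe has 283.5 g of grated parmesan, so the scaling factor is 673.3125 ÷ 283.5 = 19/8 = 2.375.
diced tomatoes: 250 g × 19/8 ≈ 594 g
heavy cream: 3 fl oz × 19/8 ≈ 7 fl oz
couscous: 200 g × 19/8 = 475 g
red lentils: 2.5 oz × 19/8 ≈ 6 oz
white rice: 2 cup × 19/8 ≈ 5 cup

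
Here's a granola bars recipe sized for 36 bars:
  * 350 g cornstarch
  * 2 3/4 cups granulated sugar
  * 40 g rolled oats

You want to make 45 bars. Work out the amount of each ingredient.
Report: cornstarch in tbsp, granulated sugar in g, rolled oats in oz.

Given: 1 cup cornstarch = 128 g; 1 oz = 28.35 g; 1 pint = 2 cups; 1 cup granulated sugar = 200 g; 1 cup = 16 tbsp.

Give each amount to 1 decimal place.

Scaling factor: 45/36 = 5/4 = 1.25.
cornstarch: 350 g × 5/4 ÷ 128 g/cup × 16 tbsp/cup ≈ 54.7 tbsp
granulated sugar: 2.75 cup × 5/4 × 200 g/cup = 687.5 g
rolled oats: 40 g × 5/4 ÷ 28.35 g/oz ≈ 1.8 oz

cornstarch: 54.7 tbsp; granulated sugar: 687.5 g; rolled oats: 1.8 oz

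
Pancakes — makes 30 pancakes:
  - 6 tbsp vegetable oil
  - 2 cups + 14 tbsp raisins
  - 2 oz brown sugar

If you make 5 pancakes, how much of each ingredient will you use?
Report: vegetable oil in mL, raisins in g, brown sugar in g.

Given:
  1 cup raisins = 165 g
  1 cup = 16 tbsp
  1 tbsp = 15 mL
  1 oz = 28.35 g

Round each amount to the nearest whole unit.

vegetable oil: 15 mL; raisins: 79 g; brown sugar: 9 g

Scaling factor: 5/30 = 1/6.
vegetable oil: 6 tbsp × 1/6 × 15 mL/tbsp = 15 mL
raisins: (2 cup + 14 tbsp = 2.875 cup) × 1/6 × 165 g/cup ≈ 79 g
brown sugar: 2 oz × 1/6 × 28.35 g/oz ≈ 9 g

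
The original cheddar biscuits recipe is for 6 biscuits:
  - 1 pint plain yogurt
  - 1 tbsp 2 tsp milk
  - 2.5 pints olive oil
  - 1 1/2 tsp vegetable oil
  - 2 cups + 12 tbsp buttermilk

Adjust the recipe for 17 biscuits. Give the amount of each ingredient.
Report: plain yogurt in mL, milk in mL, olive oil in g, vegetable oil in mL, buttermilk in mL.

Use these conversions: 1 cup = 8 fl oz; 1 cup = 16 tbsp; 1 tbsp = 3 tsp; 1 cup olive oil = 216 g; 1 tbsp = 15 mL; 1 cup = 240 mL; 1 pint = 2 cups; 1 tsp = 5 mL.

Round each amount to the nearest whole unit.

plain yogurt: 1360 mL; milk: 71 mL; olive oil: 3060 g; vegetable oil: 21 mL; buttermilk: 1870 mL

Scaling factor: 17/6.
plain yogurt: 1 pint × 17/6 × 2 cup/pint × 240 mL/cup = 1360 mL
milk: (1 tbsp + 2 tsp = 5/3 tbsp) × 17/6 × 15 mL/tbsp ≈ 71 mL
olive oil: 2.5 pint × 17/6 × 2 cup/pint × 216 g/cup = 3060 g
vegetable oil: 1.5 tsp × 17/6 × 5 mL/tsp ≈ 21 mL
buttermilk: (2 cup + 12 tbsp = 2.75 cup) × 17/6 × 240 mL/cup = 1870 mL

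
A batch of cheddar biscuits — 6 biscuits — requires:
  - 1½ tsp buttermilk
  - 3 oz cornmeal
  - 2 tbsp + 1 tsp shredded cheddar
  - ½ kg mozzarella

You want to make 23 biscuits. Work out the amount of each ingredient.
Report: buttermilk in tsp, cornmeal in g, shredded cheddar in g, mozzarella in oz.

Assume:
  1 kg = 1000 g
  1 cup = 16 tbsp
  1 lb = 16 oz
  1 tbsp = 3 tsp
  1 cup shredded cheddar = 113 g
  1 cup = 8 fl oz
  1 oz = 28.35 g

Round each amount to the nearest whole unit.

buttermilk: 6 tsp; cornmeal: 326 g; shredded cheddar: 63 g; mozzarella: 68 oz

Scaling factor: 23/6.
buttermilk: 1.5 tsp × 23/6 ≈ 6 tsp
cornmeal: 3 oz × 23/6 × 28.35 g/oz ≈ 326 g
shredded cheddar: (2 tbsp + 1 tsp = 7/3 tbsp) × 23/6 ÷ 16 tbsp/cup × 113 g/cup ≈ 63 g
mozzarella: 0.5 kg × 23/6 × 1000 g/kg ÷ 28.35 g/oz ≈ 68 oz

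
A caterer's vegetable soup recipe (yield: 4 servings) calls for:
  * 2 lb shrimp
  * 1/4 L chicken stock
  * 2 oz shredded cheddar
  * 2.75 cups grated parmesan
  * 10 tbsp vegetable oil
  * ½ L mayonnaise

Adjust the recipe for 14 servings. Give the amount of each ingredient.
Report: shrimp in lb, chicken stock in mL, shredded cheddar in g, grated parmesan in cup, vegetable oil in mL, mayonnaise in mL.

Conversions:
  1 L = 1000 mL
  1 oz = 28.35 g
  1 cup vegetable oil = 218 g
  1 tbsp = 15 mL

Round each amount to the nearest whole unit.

shrimp: 7 lb; chicken stock: 875 mL; shredded cheddar: 198 g; grated parmesan: 10 cup; vegetable oil: 525 mL; mayonnaise: 1750 mL

Scaling factor: 14/4 = 7/2 = 3.5.
shrimp: 2 lb × 7/2 = 7 lb
chicken stock: 0.25 L × 7/2 × 1000 mL/L = 875 mL
shredded cheddar: 2 oz × 7/2 × 28.35 g/oz ≈ 198 g
grated parmesan: 2.75 cup × 7/2 ≈ 10 cup
vegetable oil: 10 tbsp × 7/2 × 15 mL/tbsp = 525 mL
mayonnaise: 0.5 L × 7/2 × 1000 mL/L = 1750 mL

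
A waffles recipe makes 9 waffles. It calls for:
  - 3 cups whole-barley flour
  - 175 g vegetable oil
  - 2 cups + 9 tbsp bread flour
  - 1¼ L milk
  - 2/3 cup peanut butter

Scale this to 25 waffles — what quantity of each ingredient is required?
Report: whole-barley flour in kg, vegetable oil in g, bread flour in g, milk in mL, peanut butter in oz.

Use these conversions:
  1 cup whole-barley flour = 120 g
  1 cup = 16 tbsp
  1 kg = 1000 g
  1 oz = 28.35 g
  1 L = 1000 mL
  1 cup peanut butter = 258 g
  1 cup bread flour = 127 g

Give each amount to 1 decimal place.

Scaling factor: 25/9.
whole-barley flour: 3 cup × 25/9 × 120 g/cup ÷ 1000 g/kg = 1.0 kg
vegetable oil: 175 g × 25/9 ≈ 486.1 g
bread flour: (2 cup + 9 tbsp = 2.5625 cup) × 25/9 × 127 g/cup ≈ 904.0 g
milk: 1.25 L × 25/9 × 1000 mL/L ≈ 3472.2 mL
peanut butter: 2/3 cup × 25/9 × 258 g/cup ÷ 28.35 g/oz ≈ 16.9 oz

whole-barley flour: 1.0 kg; vegetable oil: 486.1 g; bread flour: 904.0 g; milk: 3472.2 mL; peanut butter: 16.9 oz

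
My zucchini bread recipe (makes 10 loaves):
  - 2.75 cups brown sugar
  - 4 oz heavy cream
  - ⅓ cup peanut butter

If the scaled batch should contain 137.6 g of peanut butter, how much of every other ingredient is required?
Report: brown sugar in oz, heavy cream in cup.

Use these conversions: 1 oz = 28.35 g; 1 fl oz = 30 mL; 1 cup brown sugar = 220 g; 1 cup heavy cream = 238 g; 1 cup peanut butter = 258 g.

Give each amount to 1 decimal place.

brown sugar: 34.1 oz; heavy cream: 0.8 cup

The original recipe has 86 g of peanut butter, so the scaling factor is 137.6 ÷ 86 = 8/5 = 1.6.
brown sugar: 2.75 cup × 8/5 × 220 g/cup ÷ 28.35 g/oz ≈ 34.1 oz
heavy cream: 4 oz × 8/5 × 28.35 g/oz ÷ 238 g/cup ≈ 0.8 cup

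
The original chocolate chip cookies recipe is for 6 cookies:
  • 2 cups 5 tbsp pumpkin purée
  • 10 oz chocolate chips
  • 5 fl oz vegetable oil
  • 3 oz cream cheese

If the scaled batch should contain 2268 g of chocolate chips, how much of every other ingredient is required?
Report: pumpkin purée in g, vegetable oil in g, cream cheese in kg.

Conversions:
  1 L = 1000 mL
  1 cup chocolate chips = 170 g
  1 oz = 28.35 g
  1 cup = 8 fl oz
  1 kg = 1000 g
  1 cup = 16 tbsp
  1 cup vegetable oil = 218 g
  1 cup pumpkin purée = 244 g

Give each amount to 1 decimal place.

The original recipe has 283.5 g of chocolate chips, so the scaling factor is 2268 ÷ 283.5 = 8.
pumpkin purée: (2 cup + 5 tbsp = 2.3125 cup) × 8 × 244 g/cup = 4514.0 g
vegetable oil: 5 fl oz × 8 ÷ 8 fl oz/cup × 218 g/cup = 1090.0 g
cream cheese: 3 oz × 8 × 28.35 g/oz ÷ 1000 g/kg ≈ 0.7 kg

pumpkin purée: 4514.0 g; vegetable oil: 1090.0 g; cream cheese: 0.7 kg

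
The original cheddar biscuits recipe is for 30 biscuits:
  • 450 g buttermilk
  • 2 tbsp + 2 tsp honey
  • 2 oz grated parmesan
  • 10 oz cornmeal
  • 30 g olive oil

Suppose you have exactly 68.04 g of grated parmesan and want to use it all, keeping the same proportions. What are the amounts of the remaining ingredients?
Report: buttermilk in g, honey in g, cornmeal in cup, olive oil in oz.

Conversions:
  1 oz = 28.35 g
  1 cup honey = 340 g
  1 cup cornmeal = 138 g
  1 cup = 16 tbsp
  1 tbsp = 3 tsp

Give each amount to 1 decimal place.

buttermilk: 540.0 g; honey: 68.0 g; cornmeal: 2.5 cup; olive oil: 1.3 oz

The original recipe has 56.7 g of grated parmesan, so the scaling factor is 68.04 ÷ 56.7 = 6/5 = 1.2.
buttermilk: 450 g × 6/5 = 540.0 g
honey: (2 tbsp + 2 tsp = 8/3 tbsp) × 6/5 ÷ 16 tbsp/cup × 340 g/cup = 68.0 g
cornmeal: 10 oz × 6/5 × 28.35 g/oz ÷ 138 g/cup ≈ 2.5 cup
olive oil: 30 g × 6/5 ÷ 28.35 g/oz ≈ 1.3 oz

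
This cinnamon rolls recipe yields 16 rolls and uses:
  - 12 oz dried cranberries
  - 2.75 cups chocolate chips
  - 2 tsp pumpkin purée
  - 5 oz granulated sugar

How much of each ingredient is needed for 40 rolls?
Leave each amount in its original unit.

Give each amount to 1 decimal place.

Scaling factor: 40/16 = 5/2 = 2.5.
dried cranberries: 12 oz × 5/2 = 30.0 oz
chocolate chips: 2.75 cup × 5/2 ≈ 6.9 cup
pumpkin purée: 2 tsp × 5/2 = 5.0 tsp
granulated sugar: 5 oz × 5/2 = 12.5 oz

dried cranberries: 30.0 oz; chocolate chips: 6.9 cup; pumpkin purée: 5.0 tsp; granulated sugar: 12.5 oz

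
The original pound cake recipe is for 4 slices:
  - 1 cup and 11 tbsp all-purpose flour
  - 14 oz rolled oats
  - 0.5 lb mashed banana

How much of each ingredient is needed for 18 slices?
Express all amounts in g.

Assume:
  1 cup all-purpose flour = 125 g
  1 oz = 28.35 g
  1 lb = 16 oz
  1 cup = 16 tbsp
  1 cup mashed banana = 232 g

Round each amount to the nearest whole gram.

Scaling factor: 18/4 = 9/2 = 4.5.
all-purpose flour: (1 cup + 11 tbsp = 1.6875 cup) × 9/2 × 125 g/cup ≈ 949 g
rolled oats: 14 oz × 9/2 × 28.35 g/oz ≈ 1786 g
mashed banana: 0.5 lb × 9/2 × 16 oz/lb × 28.35 g/oz ≈ 1021 g

all-purpose flour: 949 g; rolled oats: 1786 g; mashed banana: 1021 g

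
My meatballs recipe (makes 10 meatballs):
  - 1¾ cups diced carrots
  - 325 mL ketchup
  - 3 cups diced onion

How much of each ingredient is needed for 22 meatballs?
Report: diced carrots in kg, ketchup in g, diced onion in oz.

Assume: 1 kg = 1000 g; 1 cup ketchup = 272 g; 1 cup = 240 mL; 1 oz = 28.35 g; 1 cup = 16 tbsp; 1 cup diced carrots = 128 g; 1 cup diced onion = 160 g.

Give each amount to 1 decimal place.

diced carrots: 0.5 kg; ketchup: 810.3 g; diced onion: 37.2 oz

Scaling factor: 22/10 = 11/5 = 2.2.
diced carrots: 1.75 cup × 11/5 × 128 g/cup ÷ 1000 g/kg ≈ 0.5 kg
ketchup: 325 mL × 11/5 ÷ 240 mL/cup × 272 g/cup ≈ 810.3 g
diced onion: 3 cup × 11/5 × 160 g/cup ÷ 28.35 g/oz ≈ 37.2 oz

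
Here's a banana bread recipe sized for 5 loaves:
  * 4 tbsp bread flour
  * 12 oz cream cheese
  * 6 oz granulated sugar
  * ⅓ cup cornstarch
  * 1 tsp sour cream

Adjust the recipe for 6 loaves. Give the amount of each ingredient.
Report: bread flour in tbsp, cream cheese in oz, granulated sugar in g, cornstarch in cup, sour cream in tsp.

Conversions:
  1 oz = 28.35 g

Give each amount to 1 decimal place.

Scaling factor: 6/5 = 1.2.
bread flour: 4 tbsp × 6/5 = 4.8 tbsp
cream cheese: 12 oz × 6/5 = 14.4 oz
granulated sugar: 6 oz × 6/5 × 28.35 g/oz ≈ 204.1 g
cornstarch: 1/3 cup × 6/5 = 0.4 cup
sour cream: 1 tsp × 6/5 = 1.2 tsp

bread flour: 4.8 tbsp; cream cheese: 14.4 oz; granulated sugar: 204.1 g; cornstarch: 0.4 cup; sour cream: 1.2 tsp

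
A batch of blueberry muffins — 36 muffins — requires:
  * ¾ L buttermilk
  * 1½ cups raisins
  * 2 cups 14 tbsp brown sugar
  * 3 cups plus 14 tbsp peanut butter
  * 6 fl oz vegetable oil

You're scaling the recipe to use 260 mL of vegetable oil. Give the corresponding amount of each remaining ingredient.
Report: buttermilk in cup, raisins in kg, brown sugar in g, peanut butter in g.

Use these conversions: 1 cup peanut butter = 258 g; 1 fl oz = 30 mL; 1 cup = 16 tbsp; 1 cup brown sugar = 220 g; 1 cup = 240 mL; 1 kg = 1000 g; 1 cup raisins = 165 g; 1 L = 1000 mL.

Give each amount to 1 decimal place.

buttermilk: 4.5 cup; raisins: 0.4 kg; brown sugar: 913.6 g; peanut butter: 1444.1 g

The original recipe has 180 mL of vegetable oil, so the scaling factor is 260 ÷ 180 = 13/9.
buttermilk: 0.75 L × 13/9 × 1000 mL/L ÷ 240 mL/cup ≈ 4.5 cup
raisins: 1.5 cup × 13/9 × 165 g/cup ÷ 1000 g/kg ≈ 0.4 kg
brown sugar: (2 cup + 14 tbsp = 2.875 cup) × 13/9 × 220 g/cup ≈ 913.6 g
peanut butter: (3 cup + 14 tbsp = 3.875 cup) × 13/9 × 258 g/cup ≈ 1444.1 g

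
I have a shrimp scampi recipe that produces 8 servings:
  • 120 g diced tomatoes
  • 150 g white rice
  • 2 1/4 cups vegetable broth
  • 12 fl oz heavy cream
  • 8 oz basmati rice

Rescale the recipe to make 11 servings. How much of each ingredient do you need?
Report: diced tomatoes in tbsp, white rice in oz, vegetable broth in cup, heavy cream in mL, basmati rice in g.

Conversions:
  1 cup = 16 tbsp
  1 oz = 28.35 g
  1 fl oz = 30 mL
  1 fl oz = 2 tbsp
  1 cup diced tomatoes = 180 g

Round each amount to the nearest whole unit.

Scaling factor: 11/8 = 1.375.
diced tomatoes: 120 g × 11/8 ÷ 180 g/cup × 16 tbsp/cup ≈ 15 tbsp
white rice: 150 g × 11/8 ÷ 28.35 g/oz ≈ 7 oz
vegetable broth: 2.25 cup × 11/8 ≈ 3 cup
heavy cream: 12 fl oz × 11/8 × 30 mL/fl oz = 495 mL
basmati rice: 8 oz × 11/8 × 28.35 g/oz ≈ 312 g

diced tomatoes: 15 tbsp; white rice: 7 oz; vegetable broth: 3 cup; heavy cream: 495 mL; basmati rice: 312 g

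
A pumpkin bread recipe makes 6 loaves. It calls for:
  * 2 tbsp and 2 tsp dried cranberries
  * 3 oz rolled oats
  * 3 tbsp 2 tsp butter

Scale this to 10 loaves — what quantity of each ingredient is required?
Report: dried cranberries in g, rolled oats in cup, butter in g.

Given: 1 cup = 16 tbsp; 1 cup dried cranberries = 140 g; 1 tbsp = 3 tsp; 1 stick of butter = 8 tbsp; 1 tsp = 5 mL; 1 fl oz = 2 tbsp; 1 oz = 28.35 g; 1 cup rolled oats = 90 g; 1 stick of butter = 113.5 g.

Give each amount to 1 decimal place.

dried cranberries: 38.9 g; rolled oats: 1.6 cup; butter: 86.7 g

Scaling factor: 10/6 = 5/3.
dried cranberries: (2 tbsp + 2 tsp = 8/3 tbsp) × 5/3 ÷ 16 tbsp/cup × 140 g/cup ≈ 38.9 g
rolled oats: 3 oz × 5/3 × 28.35 g/oz ÷ 90 g/cup ≈ 1.6 cup
butter: (3 tbsp + 2 tsp = 11/3 tbsp) × 5/3 ÷ 8 tbsp/stick × 113.5 g/stick ≈ 86.7 g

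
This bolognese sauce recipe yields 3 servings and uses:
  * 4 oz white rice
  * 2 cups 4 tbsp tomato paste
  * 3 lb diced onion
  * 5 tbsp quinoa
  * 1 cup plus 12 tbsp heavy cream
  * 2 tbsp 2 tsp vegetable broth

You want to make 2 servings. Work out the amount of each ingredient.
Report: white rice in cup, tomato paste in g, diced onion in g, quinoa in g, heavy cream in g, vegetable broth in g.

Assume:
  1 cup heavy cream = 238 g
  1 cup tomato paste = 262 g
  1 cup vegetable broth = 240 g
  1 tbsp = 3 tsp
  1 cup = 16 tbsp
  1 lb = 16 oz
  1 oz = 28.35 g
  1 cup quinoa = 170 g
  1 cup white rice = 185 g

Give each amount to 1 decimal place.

Scaling factor: 2/3.
white rice: 4 oz × 2/3 × 28.35 g/oz ÷ 185 g/cup ≈ 0.4 cup
tomato paste: (2 cup + 4 tbsp = 2.25 cup) × 2/3 × 262 g/cup = 393.0 g
diced onion: 3 lb × 2/3 × 16 oz/lb × 28.35 g/oz = 907.2 g
quinoa: 5 tbsp × 2/3 ÷ 16 tbsp/cup × 170 g/cup ≈ 35.4 g
heavy cream: (1 cup + 12 tbsp = 1.75 cup) × 2/3 × 238 g/cup ≈ 277.7 g
vegetable broth: (2 tbsp + 2 tsp = 8/3 tbsp) × 2/3 ÷ 16 tbsp/cup × 240 g/cup ≈ 26.7 g

white rice: 0.4 cup; tomato paste: 393.0 g; diced onion: 907.2 g; quinoa: 35.4 g; heavy cream: 277.7 g; vegetable broth: 26.7 g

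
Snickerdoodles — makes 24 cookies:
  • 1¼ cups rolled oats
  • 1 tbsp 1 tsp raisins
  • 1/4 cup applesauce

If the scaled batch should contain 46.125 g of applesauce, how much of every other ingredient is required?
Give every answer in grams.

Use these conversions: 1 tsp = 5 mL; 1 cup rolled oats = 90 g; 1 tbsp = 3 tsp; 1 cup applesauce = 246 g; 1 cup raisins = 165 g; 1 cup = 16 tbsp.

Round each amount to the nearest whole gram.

rolled oats: 84 g; raisins: 10 g

The original recipe has 61.5 g of applesauce, so the scaling factor is 46.125 ÷ 61.5 = 3/4 = 0.75.
rolled oats: 1.25 cup × 3/4 × 90 g/cup ≈ 84 g
raisins: (1 tbsp + 1 tsp = 4/3 tbsp) × 3/4 ÷ 16 tbsp/cup × 165 g/cup ≈ 10 g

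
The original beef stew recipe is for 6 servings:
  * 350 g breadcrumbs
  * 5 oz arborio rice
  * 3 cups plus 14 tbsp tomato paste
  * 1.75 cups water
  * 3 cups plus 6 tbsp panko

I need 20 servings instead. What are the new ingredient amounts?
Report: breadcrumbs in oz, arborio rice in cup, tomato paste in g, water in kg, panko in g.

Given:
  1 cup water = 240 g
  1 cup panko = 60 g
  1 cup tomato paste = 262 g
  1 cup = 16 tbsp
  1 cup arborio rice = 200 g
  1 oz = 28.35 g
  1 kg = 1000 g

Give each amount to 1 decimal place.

breadcrumbs: 41.2 oz; arborio rice: 2.4 cup; tomato paste: 3384.2 g; water: 1.4 kg; panko: 675.0 g

Scaling factor: 20/6 = 10/3.
breadcrumbs: 350 g × 10/3 ÷ 28.35 g/oz ≈ 41.2 oz
arborio rice: 5 oz × 10/3 × 28.35 g/oz ÷ 200 g/cup ≈ 2.4 cup
tomato paste: (3 cup + 14 tbsp = 3.875 cup) × 10/3 × 262 g/cup ≈ 3384.2 g
water: 1.75 cup × 10/3 × 240 g/cup ÷ 1000 g/kg = 1.4 kg
panko: (3 cup + 6 tbsp = 3.375 cup) × 10/3 × 60 g/cup = 675.0 g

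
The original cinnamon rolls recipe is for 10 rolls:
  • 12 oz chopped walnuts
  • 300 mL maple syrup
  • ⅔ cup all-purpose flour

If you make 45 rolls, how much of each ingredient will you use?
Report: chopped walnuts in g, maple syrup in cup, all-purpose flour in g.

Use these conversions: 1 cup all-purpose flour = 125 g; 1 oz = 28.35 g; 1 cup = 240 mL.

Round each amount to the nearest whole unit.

chopped walnuts: 1531 g; maple syrup: 6 cup; all-purpose flour: 375 g

Scaling factor: 45/10 = 9/2 = 4.5.
chopped walnuts: 12 oz × 9/2 × 28.35 g/oz ≈ 1531 g
maple syrup: 300 mL × 9/2 ÷ 240 mL/cup ≈ 6 cup
all-purpose flour: 2/3 cup × 9/2 × 125 g/cup = 375 g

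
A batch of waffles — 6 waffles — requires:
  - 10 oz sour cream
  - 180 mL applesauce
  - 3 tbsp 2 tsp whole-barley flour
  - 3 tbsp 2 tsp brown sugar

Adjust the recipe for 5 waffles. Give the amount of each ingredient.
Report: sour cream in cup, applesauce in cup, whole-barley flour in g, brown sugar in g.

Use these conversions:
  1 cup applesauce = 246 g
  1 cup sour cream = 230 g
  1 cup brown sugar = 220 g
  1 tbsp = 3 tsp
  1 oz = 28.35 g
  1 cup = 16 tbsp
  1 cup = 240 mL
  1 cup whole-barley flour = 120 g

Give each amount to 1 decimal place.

Scaling factor: 5/6.
sour cream: 10 oz × 5/6 × 28.35 g/oz ÷ 230 g/cup ≈ 1.0 cup
applesauce: 180 mL × 5/6 ÷ 240 mL/cup ≈ 0.6 cup
whole-barley flour: (3 tbsp + 2 tsp = 11/3 tbsp) × 5/6 ÷ 16 tbsp/cup × 120 g/cup ≈ 22.9 g
brown sugar: (3 tbsp + 2 tsp = 11/3 tbsp) × 5/6 ÷ 16 tbsp/cup × 220 g/cup ≈ 42.0 g

sour cream: 1.0 cup; applesauce: 0.6 cup; whole-barley flour: 22.9 g; brown sugar: 42.0 g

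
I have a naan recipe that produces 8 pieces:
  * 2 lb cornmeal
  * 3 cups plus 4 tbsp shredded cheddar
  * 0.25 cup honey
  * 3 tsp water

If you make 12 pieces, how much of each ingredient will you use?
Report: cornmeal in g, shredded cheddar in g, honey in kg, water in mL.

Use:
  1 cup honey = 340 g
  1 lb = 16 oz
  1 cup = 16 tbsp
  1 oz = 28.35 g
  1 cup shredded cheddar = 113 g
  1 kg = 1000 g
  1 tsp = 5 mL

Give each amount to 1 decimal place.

Scaling factor: 12/8 = 3/2 = 1.5.
cornmeal: 2 lb × 3/2 × 16 oz/lb × 28.35 g/oz = 1360.8 g
shredded cheddar: (3 cup + 4 tbsp = 3.25 cup) × 3/2 × 113 g/cup ≈ 550.9 g
honey: 0.25 cup × 3/2 × 340 g/cup ÷ 1000 g/kg ≈ 0.1 kg
water: 3 tsp × 3/2 × 5 mL/tsp = 22.5 mL

cornmeal: 1360.8 g; shredded cheddar: 550.9 g; honey: 0.1 kg; water: 22.5 mL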